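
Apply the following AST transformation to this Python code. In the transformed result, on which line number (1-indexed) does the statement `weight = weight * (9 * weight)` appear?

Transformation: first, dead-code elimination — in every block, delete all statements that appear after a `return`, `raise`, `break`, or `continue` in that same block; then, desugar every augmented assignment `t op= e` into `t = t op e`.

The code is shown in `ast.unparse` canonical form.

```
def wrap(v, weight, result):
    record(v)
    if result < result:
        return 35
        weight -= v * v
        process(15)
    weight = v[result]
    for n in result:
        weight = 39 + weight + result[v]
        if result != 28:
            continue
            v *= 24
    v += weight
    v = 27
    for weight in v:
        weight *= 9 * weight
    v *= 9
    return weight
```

Transformed code:
def wrap(v, weight, result):
    record(v)
    if result < result:
        return 35
    weight = v[result]
    for n in result:
        weight = 39 + weight + result[v]
        if result != 28:
            continue
    v = v + weight
    v = 27
    for weight in v:
        weight = weight * (9 * weight)
    v = v * 9
    return weight

13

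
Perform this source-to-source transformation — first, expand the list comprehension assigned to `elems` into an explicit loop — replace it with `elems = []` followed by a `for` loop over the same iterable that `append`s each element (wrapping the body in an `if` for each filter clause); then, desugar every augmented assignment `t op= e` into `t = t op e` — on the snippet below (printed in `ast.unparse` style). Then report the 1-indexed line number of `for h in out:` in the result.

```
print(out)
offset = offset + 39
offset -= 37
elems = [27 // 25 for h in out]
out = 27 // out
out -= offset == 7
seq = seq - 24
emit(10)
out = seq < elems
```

5

Transformed code:
print(out)
offset = offset + 39
offset = offset - 37
elems = []
for h in out:
    elems.append(27 // 25)
out = 27 // out
out = out - (offset == 7)
seq = seq - 24
emit(10)
out = seq < elems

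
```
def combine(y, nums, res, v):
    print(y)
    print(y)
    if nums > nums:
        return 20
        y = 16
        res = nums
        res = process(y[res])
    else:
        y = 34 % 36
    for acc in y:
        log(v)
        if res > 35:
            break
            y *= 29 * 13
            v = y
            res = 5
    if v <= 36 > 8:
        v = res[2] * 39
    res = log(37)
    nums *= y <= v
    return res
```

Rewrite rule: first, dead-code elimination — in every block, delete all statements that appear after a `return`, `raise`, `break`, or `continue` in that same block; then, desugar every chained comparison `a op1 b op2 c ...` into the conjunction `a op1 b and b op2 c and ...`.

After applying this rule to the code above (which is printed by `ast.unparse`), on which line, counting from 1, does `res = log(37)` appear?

14

Transformed code:
def combine(y, nums, res, v):
    print(y)
    print(y)
    if nums > nums:
        return 20
    else:
        y = 34 % 36
    for acc in y:
        log(v)
        if res > 35:
            break
    if v <= 36 and 36 > 8:
        v = res[2] * 39
    res = log(37)
    nums *= y <= v
    return res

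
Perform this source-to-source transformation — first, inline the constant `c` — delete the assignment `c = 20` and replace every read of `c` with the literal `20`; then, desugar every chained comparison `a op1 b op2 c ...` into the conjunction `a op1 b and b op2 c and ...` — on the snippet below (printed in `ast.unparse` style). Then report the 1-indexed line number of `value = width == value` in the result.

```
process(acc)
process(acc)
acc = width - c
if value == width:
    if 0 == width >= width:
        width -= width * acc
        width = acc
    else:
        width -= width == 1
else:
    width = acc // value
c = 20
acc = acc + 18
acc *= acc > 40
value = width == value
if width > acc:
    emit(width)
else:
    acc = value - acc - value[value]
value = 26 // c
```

14

Transformed code:
process(acc)
process(acc)
acc = width - 20
if value == width:
    if 0 == width and width >= width:
        width -= width * acc
        width = acc
    else:
        width -= width == 1
else:
    width = acc // value
acc = acc + 18
acc *= acc > 40
value = width == value
if width > acc:
    emit(width)
else:
    acc = value - acc - value[value]
value = 26 // 20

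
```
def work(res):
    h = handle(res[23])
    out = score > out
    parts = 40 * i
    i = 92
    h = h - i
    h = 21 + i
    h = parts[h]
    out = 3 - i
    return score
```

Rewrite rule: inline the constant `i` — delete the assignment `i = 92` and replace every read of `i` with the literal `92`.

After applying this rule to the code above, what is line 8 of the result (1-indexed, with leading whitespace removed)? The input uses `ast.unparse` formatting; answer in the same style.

Transformed code:
def work(res):
    h = handle(res[23])
    out = score > out
    parts = 40 * 92
    h = h - 92
    h = 21 + 92
    h = parts[h]
    out = 3 - 92
    return score

out = 3 - 92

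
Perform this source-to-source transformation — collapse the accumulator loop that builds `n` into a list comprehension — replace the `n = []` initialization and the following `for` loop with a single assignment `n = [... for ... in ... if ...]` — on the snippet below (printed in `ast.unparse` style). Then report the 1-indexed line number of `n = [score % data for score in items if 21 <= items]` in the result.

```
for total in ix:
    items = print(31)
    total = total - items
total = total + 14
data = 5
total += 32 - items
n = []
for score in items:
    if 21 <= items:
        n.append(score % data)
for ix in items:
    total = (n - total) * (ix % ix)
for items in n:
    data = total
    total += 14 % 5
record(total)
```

7

Transformed code:
for total in ix:
    items = print(31)
    total = total - items
total = total + 14
data = 5
total += 32 - items
n = [score % data for score in items if 21 <= items]
for ix in items:
    total = (n - total) * (ix % ix)
for items in n:
    data = total
    total += 14 % 5
record(total)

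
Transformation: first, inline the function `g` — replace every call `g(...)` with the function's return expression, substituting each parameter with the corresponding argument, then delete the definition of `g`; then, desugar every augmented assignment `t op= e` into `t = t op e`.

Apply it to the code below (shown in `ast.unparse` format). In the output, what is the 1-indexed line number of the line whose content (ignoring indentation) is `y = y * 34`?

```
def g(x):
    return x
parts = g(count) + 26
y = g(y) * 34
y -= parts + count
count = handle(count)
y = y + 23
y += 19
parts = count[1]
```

2

Transformed code:
parts = count + 26
y = y * 34
y = y - (parts + count)
count = handle(count)
y = y + 23
y = y + 19
parts = count[1]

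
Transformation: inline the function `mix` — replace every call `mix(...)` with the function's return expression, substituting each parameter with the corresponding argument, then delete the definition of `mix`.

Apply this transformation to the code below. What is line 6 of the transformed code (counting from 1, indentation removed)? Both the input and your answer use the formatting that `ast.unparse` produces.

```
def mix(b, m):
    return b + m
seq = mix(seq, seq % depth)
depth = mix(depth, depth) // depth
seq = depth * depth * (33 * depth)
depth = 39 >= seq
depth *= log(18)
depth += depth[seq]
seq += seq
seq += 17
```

Transformed code:
seq = seq + seq % depth
depth = (depth + depth) // depth
seq = depth * depth * (33 * depth)
depth = 39 >= seq
depth *= log(18)
depth += depth[seq]
seq += seq
seq += 17

depth += depth[seq]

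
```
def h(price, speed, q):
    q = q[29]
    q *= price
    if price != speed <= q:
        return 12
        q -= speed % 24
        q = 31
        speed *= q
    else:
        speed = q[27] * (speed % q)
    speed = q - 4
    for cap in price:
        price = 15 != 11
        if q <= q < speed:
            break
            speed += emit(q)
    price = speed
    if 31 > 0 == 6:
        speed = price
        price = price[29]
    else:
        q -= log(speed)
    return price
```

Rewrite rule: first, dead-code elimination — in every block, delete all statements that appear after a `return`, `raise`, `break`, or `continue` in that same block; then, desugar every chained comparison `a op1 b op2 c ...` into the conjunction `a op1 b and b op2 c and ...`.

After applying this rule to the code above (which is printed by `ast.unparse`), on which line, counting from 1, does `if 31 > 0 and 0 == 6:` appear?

14

Transformed code:
def h(price, speed, q):
    q = q[29]
    q *= price
    if price != speed and speed <= q:
        return 12
    else:
        speed = q[27] * (speed % q)
    speed = q - 4
    for cap in price:
        price = 15 != 11
        if q <= q and q < speed:
            break
    price = speed
    if 31 > 0 and 0 == 6:
        speed = price
        price = price[29]
    else:
        q -= log(speed)
    return price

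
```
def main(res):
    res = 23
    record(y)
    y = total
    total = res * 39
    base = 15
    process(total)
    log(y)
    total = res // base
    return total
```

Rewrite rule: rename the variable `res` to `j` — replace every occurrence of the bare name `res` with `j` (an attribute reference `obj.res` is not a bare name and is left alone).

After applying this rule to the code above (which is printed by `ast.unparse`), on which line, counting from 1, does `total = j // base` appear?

Transformed code:
def main(j):
    j = 23
    record(y)
    y = total
    total = j * 39
    base = 15
    process(total)
    log(y)
    total = j // base
    return total

9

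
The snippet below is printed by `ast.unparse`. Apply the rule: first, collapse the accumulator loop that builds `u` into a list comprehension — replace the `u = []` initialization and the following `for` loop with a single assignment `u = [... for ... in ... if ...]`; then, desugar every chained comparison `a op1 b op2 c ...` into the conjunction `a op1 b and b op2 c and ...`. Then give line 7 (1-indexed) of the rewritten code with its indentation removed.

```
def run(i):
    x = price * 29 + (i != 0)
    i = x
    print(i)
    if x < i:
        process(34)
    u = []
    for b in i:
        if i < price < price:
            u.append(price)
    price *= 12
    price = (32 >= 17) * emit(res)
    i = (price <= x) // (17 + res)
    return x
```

Transformed code:
def run(i):
    x = price * 29 + (i != 0)
    i = x
    print(i)
    if x < i:
        process(34)
    u = [price for b in i if i < price and price < price]
    price *= 12
    price = (32 >= 17) * emit(res)
    i = (price <= x) // (17 + res)
    return x

u = [price for b in i if i < price and price < price]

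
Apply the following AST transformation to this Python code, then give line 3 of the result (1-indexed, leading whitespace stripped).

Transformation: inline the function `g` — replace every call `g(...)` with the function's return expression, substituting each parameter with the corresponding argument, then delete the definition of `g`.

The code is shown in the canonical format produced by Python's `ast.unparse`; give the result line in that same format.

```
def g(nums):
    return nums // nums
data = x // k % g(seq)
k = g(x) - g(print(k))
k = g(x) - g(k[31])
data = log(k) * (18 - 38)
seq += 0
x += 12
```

Transformed code:
data = x // k % (seq // seq)
k = x // x - print(k) // print(k)
k = x // x - k[31] // k[31]
data = log(k) * (18 - 38)
seq += 0
x += 12

k = x // x - k[31] // k[31]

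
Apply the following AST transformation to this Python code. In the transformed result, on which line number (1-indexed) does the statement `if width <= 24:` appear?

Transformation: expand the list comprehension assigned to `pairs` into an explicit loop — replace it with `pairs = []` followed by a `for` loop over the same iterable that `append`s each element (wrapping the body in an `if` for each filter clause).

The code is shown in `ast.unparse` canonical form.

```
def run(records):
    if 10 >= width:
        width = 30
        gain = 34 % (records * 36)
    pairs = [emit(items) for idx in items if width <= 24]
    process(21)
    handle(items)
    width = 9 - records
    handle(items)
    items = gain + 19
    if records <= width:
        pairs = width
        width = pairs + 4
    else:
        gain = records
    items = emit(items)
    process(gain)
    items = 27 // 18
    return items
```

7

Transformed code:
def run(records):
    if 10 >= width:
        width = 30
        gain = 34 % (records * 36)
    pairs = []
    for idx in items:
        if width <= 24:
            pairs.append(emit(items))
    process(21)
    handle(items)
    width = 9 - records
    handle(items)
    items = gain + 19
    if records <= width:
        pairs = width
        width = pairs + 4
    else:
        gain = records
    items = emit(items)
    process(gain)
    items = 27 // 18
    return items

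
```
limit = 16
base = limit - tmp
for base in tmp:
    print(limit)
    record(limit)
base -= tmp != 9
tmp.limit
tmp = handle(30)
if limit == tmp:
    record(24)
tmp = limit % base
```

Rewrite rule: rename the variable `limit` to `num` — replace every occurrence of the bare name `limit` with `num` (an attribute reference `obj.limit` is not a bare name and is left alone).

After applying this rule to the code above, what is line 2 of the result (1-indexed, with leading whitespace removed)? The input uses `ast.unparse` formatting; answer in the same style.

base = num - tmp

Transformed code:
num = 16
base = num - tmp
for base in tmp:
    print(num)
    record(num)
base -= tmp != 9
tmp.limit
tmp = handle(30)
if num == tmp:
    record(24)
tmp = num % base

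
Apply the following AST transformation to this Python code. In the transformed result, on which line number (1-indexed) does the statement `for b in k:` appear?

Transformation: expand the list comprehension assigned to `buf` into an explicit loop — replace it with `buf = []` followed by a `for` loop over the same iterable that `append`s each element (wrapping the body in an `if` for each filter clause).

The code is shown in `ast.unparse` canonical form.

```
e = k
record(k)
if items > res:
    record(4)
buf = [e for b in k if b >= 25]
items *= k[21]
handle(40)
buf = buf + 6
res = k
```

6

Transformed code:
e = k
record(k)
if items > res:
    record(4)
buf = []
for b in k:
    if b >= 25:
        buf.append(e)
items *= k[21]
handle(40)
buf = buf + 6
res = k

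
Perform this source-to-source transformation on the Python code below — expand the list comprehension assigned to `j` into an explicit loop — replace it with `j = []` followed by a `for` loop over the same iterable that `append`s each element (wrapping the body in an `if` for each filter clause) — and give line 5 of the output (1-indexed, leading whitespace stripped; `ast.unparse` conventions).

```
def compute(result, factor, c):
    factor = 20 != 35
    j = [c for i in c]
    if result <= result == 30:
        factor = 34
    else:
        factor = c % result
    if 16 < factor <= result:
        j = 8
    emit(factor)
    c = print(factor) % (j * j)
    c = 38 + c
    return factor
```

Transformed code:
def compute(result, factor, c):
    factor = 20 != 35
    j = []
    for i in c:
        j.append(c)
    if result <= result == 30:
        factor = 34
    else:
        factor = c % result
    if 16 < factor <= result:
        j = 8
    emit(factor)
    c = print(factor) % (j * j)
    c = 38 + c
    return factor

j.append(c)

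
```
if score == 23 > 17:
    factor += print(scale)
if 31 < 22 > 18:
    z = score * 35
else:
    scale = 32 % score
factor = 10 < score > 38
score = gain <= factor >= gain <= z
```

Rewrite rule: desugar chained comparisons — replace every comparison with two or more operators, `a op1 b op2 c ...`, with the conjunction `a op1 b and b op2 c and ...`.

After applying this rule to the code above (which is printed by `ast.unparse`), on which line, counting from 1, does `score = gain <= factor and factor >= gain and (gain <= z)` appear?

8

Transformed code:
if score == 23 and 23 > 17:
    factor += print(scale)
if 31 < 22 and 22 > 18:
    z = score * 35
else:
    scale = 32 % score
factor = 10 < score and score > 38
score = gain <= factor and factor >= gain and (gain <= z)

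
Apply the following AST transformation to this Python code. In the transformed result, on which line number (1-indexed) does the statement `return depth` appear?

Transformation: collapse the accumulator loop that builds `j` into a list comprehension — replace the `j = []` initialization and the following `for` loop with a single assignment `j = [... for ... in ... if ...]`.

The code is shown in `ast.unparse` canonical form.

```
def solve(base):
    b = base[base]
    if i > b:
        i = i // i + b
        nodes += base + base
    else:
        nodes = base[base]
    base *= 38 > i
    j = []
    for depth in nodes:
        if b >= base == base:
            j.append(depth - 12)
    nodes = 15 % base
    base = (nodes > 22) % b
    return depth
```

12

Transformed code:
def solve(base):
    b = base[base]
    if i > b:
        i = i // i + b
        nodes += base + base
    else:
        nodes = base[base]
    base *= 38 > i
    j = [depth - 12 for depth in nodes if b >= base == base]
    nodes = 15 % base
    base = (nodes > 22) % b
    return depth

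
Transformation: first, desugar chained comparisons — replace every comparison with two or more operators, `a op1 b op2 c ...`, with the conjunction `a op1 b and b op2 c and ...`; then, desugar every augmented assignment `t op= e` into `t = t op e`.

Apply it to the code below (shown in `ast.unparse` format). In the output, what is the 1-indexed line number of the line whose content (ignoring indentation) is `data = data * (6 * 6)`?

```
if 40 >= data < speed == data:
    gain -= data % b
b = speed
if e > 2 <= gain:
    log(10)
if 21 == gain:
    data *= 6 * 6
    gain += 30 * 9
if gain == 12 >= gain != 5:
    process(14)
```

7

Transformed code:
if 40 >= data and data < speed and (speed == data):
    gain = gain - data % b
b = speed
if e > 2 and 2 <= gain:
    log(10)
if 21 == gain:
    data = data * (6 * 6)
    gain = gain + 30 * 9
if gain == 12 and 12 >= gain and (gain != 5):
    process(14)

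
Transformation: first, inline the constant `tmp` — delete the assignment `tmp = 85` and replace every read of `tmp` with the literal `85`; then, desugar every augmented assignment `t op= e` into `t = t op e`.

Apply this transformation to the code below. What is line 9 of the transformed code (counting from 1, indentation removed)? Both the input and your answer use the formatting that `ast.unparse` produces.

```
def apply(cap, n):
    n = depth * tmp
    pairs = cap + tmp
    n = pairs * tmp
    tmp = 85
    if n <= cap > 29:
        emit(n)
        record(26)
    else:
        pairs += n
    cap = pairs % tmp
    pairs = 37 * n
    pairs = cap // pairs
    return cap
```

pairs = pairs + n

Transformed code:
def apply(cap, n):
    n = depth * 85
    pairs = cap + 85
    n = pairs * 85
    if n <= cap > 29:
        emit(n)
        record(26)
    else:
        pairs = pairs + n
    cap = pairs % 85
    pairs = 37 * n
    pairs = cap // pairs
    return cap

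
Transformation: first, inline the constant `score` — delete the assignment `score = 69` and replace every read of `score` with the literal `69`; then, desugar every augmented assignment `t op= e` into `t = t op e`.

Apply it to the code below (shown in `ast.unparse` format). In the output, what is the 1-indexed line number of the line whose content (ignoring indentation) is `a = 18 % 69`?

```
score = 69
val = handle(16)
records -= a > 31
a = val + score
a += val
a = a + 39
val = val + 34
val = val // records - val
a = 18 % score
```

Transformed code:
val = handle(16)
records = records - (a > 31)
a = val + 69
a = a + val
a = a + 39
val = val + 34
val = val // records - val
a = 18 % 69

8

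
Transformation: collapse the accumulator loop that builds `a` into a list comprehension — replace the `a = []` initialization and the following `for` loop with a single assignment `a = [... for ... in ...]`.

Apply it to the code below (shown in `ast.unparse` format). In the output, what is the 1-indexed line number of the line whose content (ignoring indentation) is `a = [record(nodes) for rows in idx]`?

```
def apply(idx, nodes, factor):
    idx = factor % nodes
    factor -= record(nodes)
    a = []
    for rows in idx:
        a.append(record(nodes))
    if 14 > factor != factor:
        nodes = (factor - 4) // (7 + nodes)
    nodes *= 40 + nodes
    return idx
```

Transformed code:
def apply(idx, nodes, factor):
    idx = factor % nodes
    factor -= record(nodes)
    a = [record(nodes) for rows in idx]
    if 14 > factor != factor:
        nodes = (factor - 4) // (7 + nodes)
    nodes *= 40 + nodes
    return idx

4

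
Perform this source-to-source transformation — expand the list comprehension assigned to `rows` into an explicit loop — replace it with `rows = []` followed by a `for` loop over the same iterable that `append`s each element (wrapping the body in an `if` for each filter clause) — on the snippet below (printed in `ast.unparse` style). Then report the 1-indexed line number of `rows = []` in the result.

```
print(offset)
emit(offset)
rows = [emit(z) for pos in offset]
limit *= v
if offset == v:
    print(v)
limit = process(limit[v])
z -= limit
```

Transformed code:
print(offset)
emit(offset)
rows = []
for pos in offset:
    rows.append(emit(z))
limit *= v
if offset == v:
    print(v)
limit = process(limit[v])
z -= limit

3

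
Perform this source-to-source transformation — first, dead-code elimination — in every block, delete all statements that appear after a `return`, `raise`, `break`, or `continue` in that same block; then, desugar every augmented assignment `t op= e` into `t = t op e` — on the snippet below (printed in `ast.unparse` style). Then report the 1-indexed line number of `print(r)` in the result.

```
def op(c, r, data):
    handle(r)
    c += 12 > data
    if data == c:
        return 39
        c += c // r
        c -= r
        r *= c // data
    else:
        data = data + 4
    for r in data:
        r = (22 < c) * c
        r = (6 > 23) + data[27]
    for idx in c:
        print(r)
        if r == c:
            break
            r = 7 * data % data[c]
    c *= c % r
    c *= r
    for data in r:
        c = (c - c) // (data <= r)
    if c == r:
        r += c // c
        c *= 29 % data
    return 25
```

12

Transformed code:
def op(c, r, data):
    handle(r)
    c = c + (12 > data)
    if data == c:
        return 39
    else:
        data = data + 4
    for r in data:
        r = (22 < c) * c
        r = (6 > 23) + data[27]
    for idx in c:
        print(r)
        if r == c:
            break
    c = c * (c % r)
    c = c * r
    for data in r:
        c = (c - c) // (data <= r)
    if c == r:
        r = r + c // c
        c = c * (29 % data)
    return 25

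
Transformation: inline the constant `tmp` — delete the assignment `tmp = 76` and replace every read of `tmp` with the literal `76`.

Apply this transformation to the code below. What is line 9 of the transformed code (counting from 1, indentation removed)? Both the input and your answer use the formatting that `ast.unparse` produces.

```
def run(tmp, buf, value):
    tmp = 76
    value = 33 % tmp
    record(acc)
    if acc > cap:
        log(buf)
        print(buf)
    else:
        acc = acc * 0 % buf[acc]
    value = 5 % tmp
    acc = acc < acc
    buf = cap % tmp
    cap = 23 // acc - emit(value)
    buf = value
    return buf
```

Transformed code:
def run(tmp, buf, value):
    value = 33 % 76
    record(acc)
    if acc > cap:
        log(buf)
        print(buf)
    else:
        acc = acc * 0 % buf[acc]
    value = 5 % 76
    acc = acc < acc
    buf = cap % 76
    cap = 23 // acc - emit(value)
    buf = value
    return buf

value = 5 % 76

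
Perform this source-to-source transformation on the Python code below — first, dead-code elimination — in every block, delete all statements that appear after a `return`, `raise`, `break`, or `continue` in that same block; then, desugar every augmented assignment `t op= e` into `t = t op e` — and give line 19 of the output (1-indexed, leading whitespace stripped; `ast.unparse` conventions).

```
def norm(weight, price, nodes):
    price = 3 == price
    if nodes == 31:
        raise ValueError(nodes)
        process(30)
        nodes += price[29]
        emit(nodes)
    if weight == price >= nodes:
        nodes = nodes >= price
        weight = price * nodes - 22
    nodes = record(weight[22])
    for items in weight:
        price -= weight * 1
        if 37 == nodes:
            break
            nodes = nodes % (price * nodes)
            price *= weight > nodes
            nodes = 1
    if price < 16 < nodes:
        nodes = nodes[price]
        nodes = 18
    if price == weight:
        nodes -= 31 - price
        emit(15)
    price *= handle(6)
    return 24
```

price = price * handle(6)

Transformed code:
def norm(weight, price, nodes):
    price = 3 == price
    if nodes == 31:
        raise ValueError(nodes)
    if weight == price >= nodes:
        nodes = nodes >= price
        weight = price * nodes - 22
    nodes = record(weight[22])
    for items in weight:
        price = price - weight * 1
        if 37 == nodes:
            break
    if price < 16 < nodes:
        nodes = nodes[price]
        nodes = 18
    if price == weight:
        nodes = nodes - (31 - price)
        emit(15)
    price = price * handle(6)
    return 24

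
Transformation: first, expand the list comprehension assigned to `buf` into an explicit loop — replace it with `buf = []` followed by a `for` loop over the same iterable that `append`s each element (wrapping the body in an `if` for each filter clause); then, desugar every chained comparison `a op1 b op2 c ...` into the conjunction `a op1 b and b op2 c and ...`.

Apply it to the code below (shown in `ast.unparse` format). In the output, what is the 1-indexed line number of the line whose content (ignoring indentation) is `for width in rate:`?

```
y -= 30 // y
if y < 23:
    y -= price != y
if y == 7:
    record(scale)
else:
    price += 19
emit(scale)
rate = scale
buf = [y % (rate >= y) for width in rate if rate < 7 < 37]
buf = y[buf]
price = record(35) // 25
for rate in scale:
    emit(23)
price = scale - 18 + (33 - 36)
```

11

Transformed code:
y -= 30 // y
if y < 23:
    y -= price != y
if y == 7:
    record(scale)
else:
    price += 19
emit(scale)
rate = scale
buf = []
for width in rate:
    if rate < 7 and 7 < 37:
        buf.append(y % (rate >= y))
buf = y[buf]
price = record(35) // 25
for rate in scale:
    emit(23)
price = scale - 18 + (33 - 36)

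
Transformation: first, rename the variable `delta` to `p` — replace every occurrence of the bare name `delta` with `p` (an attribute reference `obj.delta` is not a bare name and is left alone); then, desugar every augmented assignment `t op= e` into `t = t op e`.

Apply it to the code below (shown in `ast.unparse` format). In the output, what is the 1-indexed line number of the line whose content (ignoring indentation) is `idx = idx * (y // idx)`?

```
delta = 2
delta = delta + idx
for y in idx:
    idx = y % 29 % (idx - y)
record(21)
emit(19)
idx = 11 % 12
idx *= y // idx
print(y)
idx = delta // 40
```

Transformed code:
p = 2
p = p + idx
for y in idx:
    idx = y % 29 % (idx - y)
record(21)
emit(19)
idx = 11 % 12
idx = idx * (y // idx)
print(y)
idx = p // 40

8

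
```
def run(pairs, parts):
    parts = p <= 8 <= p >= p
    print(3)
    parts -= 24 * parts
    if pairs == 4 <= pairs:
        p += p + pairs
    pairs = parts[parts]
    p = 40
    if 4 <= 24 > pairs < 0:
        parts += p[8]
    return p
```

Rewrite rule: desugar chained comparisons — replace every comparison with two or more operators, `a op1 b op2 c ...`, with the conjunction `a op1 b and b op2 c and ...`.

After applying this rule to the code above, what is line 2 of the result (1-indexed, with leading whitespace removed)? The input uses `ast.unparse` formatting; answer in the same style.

parts = p <= 8 and 8 <= p and (p >= p)

Transformed code:
def run(pairs, parts):
    parts = p <= 8 and 8 <= p and (p >= p)
    print(3)
    parts -= 24 * parts
    if pairs == 4 and 4 <= pairs:
        p += p + pairs
    pairs = parts[parts]
    p = 40
    if 4 <= 24 and 24 > pairs and (pairs < 0):
        parts += p[8]
    return p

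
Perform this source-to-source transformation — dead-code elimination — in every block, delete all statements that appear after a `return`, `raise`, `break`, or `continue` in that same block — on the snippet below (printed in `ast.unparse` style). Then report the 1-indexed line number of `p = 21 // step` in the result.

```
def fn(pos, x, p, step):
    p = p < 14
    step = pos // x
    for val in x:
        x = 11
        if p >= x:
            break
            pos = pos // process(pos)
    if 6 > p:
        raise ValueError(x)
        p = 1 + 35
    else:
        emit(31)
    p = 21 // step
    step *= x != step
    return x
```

12

Transformed code:
def fn(pos, x, p, step):
    p = p < 14
    step = pos // x
    for val in x:
        x = 11
        if p >= x:
            break
    if 6 > p:
        raise ValueError(x)
    else:
        emit(31)
    p = 21 // step
    step *= x != step
    return x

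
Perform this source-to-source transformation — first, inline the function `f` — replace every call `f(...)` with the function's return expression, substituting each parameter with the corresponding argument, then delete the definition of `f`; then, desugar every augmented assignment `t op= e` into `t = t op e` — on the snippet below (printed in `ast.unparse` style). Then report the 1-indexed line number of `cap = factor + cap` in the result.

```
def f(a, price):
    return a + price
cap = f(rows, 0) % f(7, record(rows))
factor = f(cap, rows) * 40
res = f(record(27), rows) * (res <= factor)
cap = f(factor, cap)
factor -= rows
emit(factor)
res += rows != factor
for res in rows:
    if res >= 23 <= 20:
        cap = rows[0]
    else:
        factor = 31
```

Transformed code:
cap = (rows + 0) % (7 + record(rows))
factor = (cap + rows) * 40
res = (record(27) + rows) * (res <= factor)
cap = factor + cap
factor = factor - rows
emit(factor)
res = res + (rows != factor)
for res in rows:
    if res >= 23 <= 20:
        cap = rows[0]
    else:
        factor = 31

4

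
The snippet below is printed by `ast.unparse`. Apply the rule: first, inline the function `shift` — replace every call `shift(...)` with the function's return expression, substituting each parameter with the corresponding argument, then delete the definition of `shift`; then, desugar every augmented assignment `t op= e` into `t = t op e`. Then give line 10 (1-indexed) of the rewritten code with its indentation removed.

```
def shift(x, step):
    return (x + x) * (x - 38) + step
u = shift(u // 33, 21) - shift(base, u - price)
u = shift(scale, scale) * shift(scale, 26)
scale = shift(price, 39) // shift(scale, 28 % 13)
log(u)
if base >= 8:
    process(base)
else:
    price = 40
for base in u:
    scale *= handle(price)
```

Transformed code:
u = (u // 33 + u // 33) * (u // 33 - 38) + 21 - ((base + base) * (base - 38) + (u - price))
u = ((scale + scale) * (scale - 38) + scale) * ((scale + scale) * (scale - 38) + 26)
scale = ((price + price) * (price - 38) + 39) // ((scale + scale) * (scale - 38) + 28 % 13)
log(u)
if base >= 8:
    process(base)
else:
    price = 40
for base in u:
    scale = scale * handle(price)

scale = scale * handle(price)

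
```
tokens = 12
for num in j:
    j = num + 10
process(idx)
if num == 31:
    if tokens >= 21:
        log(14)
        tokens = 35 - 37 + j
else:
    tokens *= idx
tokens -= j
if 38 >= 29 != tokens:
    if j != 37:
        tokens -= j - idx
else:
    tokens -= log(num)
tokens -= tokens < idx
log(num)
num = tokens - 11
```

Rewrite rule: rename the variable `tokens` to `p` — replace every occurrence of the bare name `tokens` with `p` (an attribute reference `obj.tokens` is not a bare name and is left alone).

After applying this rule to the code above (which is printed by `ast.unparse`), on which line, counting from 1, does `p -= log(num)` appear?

16

Transformed code:
p = 12
for num in j:
    j = num + 10
process(idx)
if num == 31:
    if p >= 21:
        log(14)
        p = 35 - 37 + j
else:
    p *= idx
p -= j
if 38 >= 29 != p:
    if j != 37:
        p -= j - idx
else:
    p -= log(num)
p -= p < idx
log(num)
num = p - 11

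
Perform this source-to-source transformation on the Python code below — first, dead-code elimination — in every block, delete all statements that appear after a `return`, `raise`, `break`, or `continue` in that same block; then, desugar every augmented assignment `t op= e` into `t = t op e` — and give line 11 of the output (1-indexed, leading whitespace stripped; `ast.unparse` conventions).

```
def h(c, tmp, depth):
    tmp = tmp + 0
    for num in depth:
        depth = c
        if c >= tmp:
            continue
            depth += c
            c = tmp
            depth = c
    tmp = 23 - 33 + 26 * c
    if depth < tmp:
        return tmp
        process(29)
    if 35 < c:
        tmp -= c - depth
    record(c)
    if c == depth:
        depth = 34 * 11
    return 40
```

Transformed code:
def h(c, tmp, depth):
    tmp = tmp + 0
    for num in depth:
        depth = c
        if c >= tmp:
            continue
    tmp = 23 - 33 + 26 * c
    if depth < tmp:
        return tmp
    if 35 < c:
        tmp = tmp - (c - depth)
    record(c)
    if c == depth:
        depth = 34 * 11
    return 40

tmp = tmp - (c - depth)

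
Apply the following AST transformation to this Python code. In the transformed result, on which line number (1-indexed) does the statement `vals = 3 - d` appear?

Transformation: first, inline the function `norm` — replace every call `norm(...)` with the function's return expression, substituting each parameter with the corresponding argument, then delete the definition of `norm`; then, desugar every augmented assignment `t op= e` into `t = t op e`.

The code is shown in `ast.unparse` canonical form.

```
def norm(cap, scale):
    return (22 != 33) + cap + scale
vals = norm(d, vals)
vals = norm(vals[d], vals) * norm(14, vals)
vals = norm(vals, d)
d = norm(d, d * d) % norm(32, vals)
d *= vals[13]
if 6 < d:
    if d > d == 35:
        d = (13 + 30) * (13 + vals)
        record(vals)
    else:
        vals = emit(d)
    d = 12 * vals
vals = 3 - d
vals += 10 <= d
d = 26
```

Transformed code:
vals = (22 != 33) + d + vals
vals = ((22 != 33) + vals[d] + vals) * ((22 != 33) + 14 + vals)
vals = (22 != 33) + vals + d
d = ((22 != 33) + d + d * d) % ((22 != 33) + 32 + vals)
d = d * vals[13]
if 6 < d:
    if d > d == 35:
        d = (13 + 30) * (13 + vals)
        record(vals)
    else:
        vals = emit(d)
    d = 12 * vals
vals = 3 - d
vals = vals + (10 <= d)
d = 26

13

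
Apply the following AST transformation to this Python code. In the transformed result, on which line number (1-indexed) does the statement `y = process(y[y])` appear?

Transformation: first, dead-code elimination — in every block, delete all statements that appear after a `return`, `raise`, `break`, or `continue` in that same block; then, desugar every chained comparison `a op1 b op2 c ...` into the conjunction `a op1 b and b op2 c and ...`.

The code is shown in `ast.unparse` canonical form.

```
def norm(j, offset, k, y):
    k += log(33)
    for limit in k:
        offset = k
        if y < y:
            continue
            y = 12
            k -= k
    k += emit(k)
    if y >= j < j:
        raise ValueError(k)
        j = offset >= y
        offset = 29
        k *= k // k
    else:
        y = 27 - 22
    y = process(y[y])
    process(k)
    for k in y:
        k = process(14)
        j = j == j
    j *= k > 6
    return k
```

12

Transformed code:
def norm(j, offset, k, y):
    k += log(33)
    for limit in k:
        offset = k
        if y < y:
            continue
    k += emit(k)
    if y >= j and j < j:
        raise ValueError(k)
    else:
        y = 27 - 22
    y = process(y[y])
    process(k)
    for k in y:
        k = process(14)
        j = j == j
    j *= k > 6
    return k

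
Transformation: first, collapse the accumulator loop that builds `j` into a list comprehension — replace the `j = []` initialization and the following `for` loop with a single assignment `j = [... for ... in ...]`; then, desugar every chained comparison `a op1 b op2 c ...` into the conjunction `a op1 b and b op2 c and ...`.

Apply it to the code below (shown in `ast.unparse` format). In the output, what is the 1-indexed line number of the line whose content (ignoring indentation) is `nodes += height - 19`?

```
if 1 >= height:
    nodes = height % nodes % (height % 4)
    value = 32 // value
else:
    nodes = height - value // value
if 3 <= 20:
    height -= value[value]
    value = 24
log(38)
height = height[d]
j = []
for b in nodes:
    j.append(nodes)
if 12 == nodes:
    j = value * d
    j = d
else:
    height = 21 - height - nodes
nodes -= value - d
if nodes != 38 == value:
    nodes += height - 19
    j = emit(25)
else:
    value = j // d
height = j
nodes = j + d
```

Transformed code:
if 1 >= height:
    nodes = height % nodes % (height % 4)
    value = 32 // value
else:
    nodes = height - value // value
if 3 <= 20:
    height -= value[value]
    value = 24
log(38)
height = height[d]
j = [nodes for b in nodes]
if 12 == nodes:
    j = value * d
    j = d
else:
    height = 21 - height - nodes
nodes -= value - d
if nodes != 38 and 38 == value:
    nodes += height - 19
    j = emit(25)
else:
    value = j // d
height = j
nodes = j + d

19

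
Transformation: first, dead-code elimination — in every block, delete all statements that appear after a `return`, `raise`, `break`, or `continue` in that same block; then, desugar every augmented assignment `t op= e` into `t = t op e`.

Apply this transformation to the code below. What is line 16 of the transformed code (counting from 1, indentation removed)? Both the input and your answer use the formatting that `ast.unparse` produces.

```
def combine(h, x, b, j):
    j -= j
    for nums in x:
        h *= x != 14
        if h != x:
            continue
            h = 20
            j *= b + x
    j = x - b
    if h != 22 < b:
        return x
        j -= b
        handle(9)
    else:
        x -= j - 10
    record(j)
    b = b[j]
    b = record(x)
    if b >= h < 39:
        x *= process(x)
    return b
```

x = x * process(x)

Transformed code:
def combine(h, x, b, j):
    j = j - j
    for nums in x:
        h = h * (x != 14)
        if h != x:
            continue
    j = x - b
    if h != 22 < b:
        return x
    else:
        x = x - (j - 10)
    record(j)
    b = b[j]
    b = record(x)
    if b >= h < 39:
        x = x * process(x)
    return b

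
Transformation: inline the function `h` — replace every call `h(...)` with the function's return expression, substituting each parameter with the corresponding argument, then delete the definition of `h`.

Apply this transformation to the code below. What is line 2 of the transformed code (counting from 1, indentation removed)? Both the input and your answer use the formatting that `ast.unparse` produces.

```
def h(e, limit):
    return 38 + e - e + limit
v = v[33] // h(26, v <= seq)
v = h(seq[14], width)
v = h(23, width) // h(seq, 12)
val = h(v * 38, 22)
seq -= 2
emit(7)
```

Transformed code:
v = v[33] // (38 + 26 - 26 + (v <= seq))
v = 38 + seq[14] - seq[14] + width
v = (38 + 23 - 23 + width) // (38 + seq - seq + 12)
val = 38 + v * 38 - v * 38 + 22
seq -= 2
emit(7)

v = 38 + seq[14] - seq[14] + width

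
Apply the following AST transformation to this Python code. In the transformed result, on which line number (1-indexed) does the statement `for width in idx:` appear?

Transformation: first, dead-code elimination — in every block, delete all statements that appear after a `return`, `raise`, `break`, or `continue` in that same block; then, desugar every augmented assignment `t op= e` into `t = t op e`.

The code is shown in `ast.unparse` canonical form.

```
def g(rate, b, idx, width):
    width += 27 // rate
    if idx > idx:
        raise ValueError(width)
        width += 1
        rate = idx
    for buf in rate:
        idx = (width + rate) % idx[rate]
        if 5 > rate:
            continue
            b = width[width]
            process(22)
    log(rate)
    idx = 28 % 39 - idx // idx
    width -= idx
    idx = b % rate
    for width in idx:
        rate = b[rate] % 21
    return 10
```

13

Transformed code:
def g(rate, b, idx, width):
    width = width + 27 // rate
    if idx > idx:
        raise ValueError(width)
    for buf in rate:
        idx = (width + rate) % idx[rate]
        if 5 > rate:
            continue
    log(rate)
    idx = 28 % 39 - idx // idx
    width = width - idx
    idx = b % rate
    for width in idx:
        rate = b[rate] % 21
    return 10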